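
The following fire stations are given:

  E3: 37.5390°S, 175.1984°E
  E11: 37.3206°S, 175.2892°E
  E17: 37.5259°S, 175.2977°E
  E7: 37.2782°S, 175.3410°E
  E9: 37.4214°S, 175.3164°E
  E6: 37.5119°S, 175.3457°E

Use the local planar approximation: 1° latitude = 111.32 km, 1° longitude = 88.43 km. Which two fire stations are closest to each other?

E17 and E6

Pairwise distances:
E3–E11: √((0.2184·111.32)² + (0.0908·88.43)²) = √(591.087348 + 64.471971) = 25.6039 km
E3–E17: √((0.0131·111.32)² + (0.0993·88.43)²) = √(2.126616 + 77.107700) = 8.9014 km
E3–E7: √((0.2608·111.32)² + (0.1426·88.43)²) = √(842.871888 + 159.015076) = 31.6526 km
E3–E9: √((0.1176·111.32)² + (0.1180·88.43)²) = √(171.380355 + 108.883799) = 16.7411 km
E3–E6: √((0.0271·111.32)² + (0.1473·88.43)²) = √(9.100913 + 169.669876) = 13.3705 km
E11–E17: √((-0.2053·111.32)² + (0.0085·88.43)²) = √(522.305133 + 0.564985) = 22.8664 km
E11–E7: √((0.0424·111.32)² + (0.0518·88.43)²) = √(22.278098 + 20.982574) = 6.5773 km
E11–E9: √((-0.1008·111.32)² + (0.0272·88.43)²) = √(125.912098 + 5.785449) = 11.4760 km
E11–E6: √((-0.1913·111.32)² + (0.0565·88.43)²) = √(453.499002 + 24.962964) = 21.8738 km
E17–E7: √((0.2477·111.32)² + (0.0433·88.43)²) = √(760.323491 + 14.661387) = 27.8386 km
E17–E9: √((0.1045·111.32)² + (0.0187·88.43)²) = √(135.325293 + 2.734529) = 11.7499 km
E17–E6: √((0.0140·111.32)² + (0.0480·88.43)²) = √(2.428860 + 18.016969) = 4.5217 km
E7–E9: √((-0.1432·111.32)² + (-0.0246·88.43)²) = √(254.116246 + 4.732269) = 16.0888 km
E7–E6: √((-0.2337·111.32)² + (0.0047·88.43)²) = √(676.805408 + 0.172741) = 26.0188 km
E9–E6: √((-0.0905·111.32)² + (0.0293·88.43)²) = √(101.494744 + 6.713276) = 10.4023 km
Closest pair: E17–E6 at 4.5217 km.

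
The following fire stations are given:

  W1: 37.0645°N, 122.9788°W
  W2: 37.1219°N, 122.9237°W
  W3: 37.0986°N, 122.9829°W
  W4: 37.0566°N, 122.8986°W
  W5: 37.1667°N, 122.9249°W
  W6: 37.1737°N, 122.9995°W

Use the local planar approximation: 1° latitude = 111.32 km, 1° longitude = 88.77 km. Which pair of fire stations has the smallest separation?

Pairwise distances:
W1–W2: √((0.0574·111.32)² + (0.0551·88.77)²) = √(40.829135 + 23.924102) = 8.0469 km
W1–W3: √((0.0341·111.32)² + (-0.0041·88.77)²) = √(14.409707 + 0.132465) = 3.8134 km
W1–W4: √((-0.0079·111.32)² + (0.0802·88.77)²) = √(0.773394 + 50.685201) = 7.1735 km
W1–W5: √((0.1022·111.32)² + (0.0539·88.77)²) = √(129.433945 + 22.893383) = 12.3421 km
W1–W6: √((0.1092·111.32)² + (-0.0207·88.77)²) = √(147.771837 + 3.376550) = 12.2942 km
W2–W3: √((-0.0233·111.32)² + (-0.0592·88.77)²) = √(6.727570 + 27.616959) = 5.8604 km
W2–W4: √((-0.0653·111.32)² + (0.0251·88.77)²) = √(52.841210 + 4.964550) = 7.6030 km
W2–W5: √((0.0448·111.32)² + (-0.0012·88.77)²) = √(24.871525 + 0.011347) = 4.9883 km
W2–W6: √((0.0518·111.32)² + (-0.0758·88.77)²) = √(33.251092 + 45.276292) = 8.8616 km
W3–W4: √((-0.0420·111.32)² + (0.0843·88.77)²) = √(21.859739 + 55.999944) = 8.8238 km
W3–W5: √((0.0681·111.32)² + (0.0580·88.77)²) = √(57.469924 + 26.508700) = 9.1640 km
W3–W6: √((0.0751·111.32)² + (-0.0166·88.77)²) = √(69.891807 + 2.171444) = 8.4890 km
W4–W5: √((0.1101·111.32)² + (-0.0263·88.77)²) = √(150.217674 + 5.450595) = 12.4767 km
W4–W6: √((0.1171·111.32)² + (-0.1009·88.77)²) = √(169.926137 + 80.225932) = 15.8162 km
W5–W6: √((0.0070·111.32)² + (-0.0746·88.77)²) = √(0.607215 + 43.854089) = 6.6679 km
Closest pair: W1–W3 at 3.8134 km.

W1 and W3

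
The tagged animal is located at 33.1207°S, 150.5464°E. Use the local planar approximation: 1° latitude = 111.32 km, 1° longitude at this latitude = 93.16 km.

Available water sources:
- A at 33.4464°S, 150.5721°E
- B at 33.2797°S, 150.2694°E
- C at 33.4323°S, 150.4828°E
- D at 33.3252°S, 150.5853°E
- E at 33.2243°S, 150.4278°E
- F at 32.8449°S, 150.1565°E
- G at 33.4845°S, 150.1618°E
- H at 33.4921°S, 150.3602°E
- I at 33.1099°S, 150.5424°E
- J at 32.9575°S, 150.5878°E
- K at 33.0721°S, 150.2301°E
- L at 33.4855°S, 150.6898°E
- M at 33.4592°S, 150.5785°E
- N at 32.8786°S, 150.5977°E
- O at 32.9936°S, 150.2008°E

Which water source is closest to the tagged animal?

Distances from 33.1207°S, 150.5464°E:
A: √((-0.3257·111.32)² + (0.0257·93.16)²) = √(1314.564538 + 5.732251) = 36.3359 km
B: √((-0.1590·111.32)² + (-0.2770·93.16)²) = √(313.285752 + 665.914540) = 31.2922 km
C: √((-0.3116·111.32)² + (-0.0636·93.16)²) = √(1203.209614 + 35.105341) = 35.1897 km
D: √((-0.2045·111.32)² + (0.0389·93.16)²) = √(518.242493 + 13.132825) = 23.0516 km
E: √((-0.1036·111.32)² + (-0.1186·93.16)²) = √(133.004369 + 122.075451) = 15.9712 km
F: √((0.2758·111.32)² + (-0.3899·93.16)²) = √(942.616243 + 1319.366431) = 47.5603 km
G: √((-0.3638·111.32)² + (-0.3846·93.16)²) = √(1640.105499 + 1283.741318) = 54.0726 km
H: √((-0.3714·111.32)² + (-0.1862·93.16)²) = √(1709.346843 + 300.897315) = 44.8357 km
I: √((0.0108·111.32)² + (-0.0040·93.16)²) = √(1.445419 + 0.138861) = 1.2587 km
J: √((0.1632·111.32)² + (0.0414·93.16)²) = √(330.055295 + 14.875091) = 18.5723 km
K: √((0.0486·111.32)² + (-0.3163·93.16)²) = √(29.269745 + 868.275094) = 29.9591 km
L: √((-0.3648·111.32)² + (0.1434·93.16)²) = √(1649.134414 + 178.466728) = 42.7505 km
M: √((-0.3385·111.32)² + (0.0321·93.16)²) = √(1419.919559 + 8.942707) = 37.8003 km
N: √((0.2421·111.32)² + (0.0513·93.16)²) = √(726.333331 + 22.839873) = 27.3710 km
O: √((0.1271·111.32)² + (-0.3456·93.16)²) = √(200.187749 + 1036.588598) = 35.1678 km
Minimum: I at 1.2587 km.

I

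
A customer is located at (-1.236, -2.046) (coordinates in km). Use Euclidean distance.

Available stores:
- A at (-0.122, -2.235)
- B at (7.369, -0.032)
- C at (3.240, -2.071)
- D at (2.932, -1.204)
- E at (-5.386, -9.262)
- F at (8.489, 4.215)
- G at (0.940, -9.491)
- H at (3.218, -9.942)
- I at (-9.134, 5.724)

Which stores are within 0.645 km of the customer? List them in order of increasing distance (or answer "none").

Distances from (-1.236, -2.046):
A: √((1.114)² + (-0.189)²) = √(1.24100 + 0.03572) = 1.130 km
B: √((8.605)² + (2.014)²) = √(74.04603 + 4.05620) = 8.838 km
C: √((4.476)² + (-0.025)²) = √(20.03458 + 0.00063) = 4.476 km
D: √((4.168)² + (0.842)²) = √(17.37222 + 0.70896) = 4.252 km
E: √((-4.150)² + (-7.216)²) = √(17.22250 + 52.07066) = 8.324 km
F: √((9.725)² + (6.261)²) = √(94.57563 + 39.20012) = 11.566 km
G: √((2.176)² + (-7.445)²) = √(4.73498 + 55.42803) = 7.756 km
H: √((4.454)² + (-7.896)²) = √(19.83812 + 62.34682) = 9.066 km
I: √((-7.898)² + (7.770)²) = √(62.37840 + 60.37290) = 11.079 km
Threshold 0.645 km: none within range.

none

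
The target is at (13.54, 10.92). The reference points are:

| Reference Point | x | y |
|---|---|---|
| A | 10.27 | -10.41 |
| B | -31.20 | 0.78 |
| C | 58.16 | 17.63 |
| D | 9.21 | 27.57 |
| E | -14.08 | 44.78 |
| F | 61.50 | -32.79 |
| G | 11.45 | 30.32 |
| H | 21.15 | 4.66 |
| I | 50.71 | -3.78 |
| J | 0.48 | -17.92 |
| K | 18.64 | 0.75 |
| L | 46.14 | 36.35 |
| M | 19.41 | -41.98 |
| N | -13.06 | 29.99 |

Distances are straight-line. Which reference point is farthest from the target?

Distances from (13.54, 10.92):
A: √((-3.27)² + (-21.33)²) = √(10.6929 + 454.9689) = 21.58
B: √((-44.74)² + (-10.14)²) = √(2001.6676 + 102.8196) = 45.87
C: √((44.62)² + (6.71)²) = √(1990.9444 + 45.0241) = 45.12
D: √((-4.33)² + (16.65)²) = √(18.7489 + 277.2225) = 17.20
E: √((-27.62)² + (33.86)²) = √(762.8644 + 1146.4996) = 43.70
F: √((47.96)² + (-43.71)²) = √(2300.1616 + 1910.5641) = 64.89
G: √((-2.09)² + (19.40)²) = √(4.3681 + 376.3600) = 19.51
H: √((7.61)² + (-6.26)²) = √(57.9121 + 39.1876) = 9.85
I: √((37.17)² + (-14.70)²) = √(1381.6089 + 216.0900) = 39.97
J: √((-13.06)² + (-28.84)²) = √(170.5636 + 831.7456) = 31.66
K: √((5.10)² + (-10.17)²) = √(26.0100 + 103.4289) = 11.38
L: √((32.60)² + (25.43)²) = √(1062.7600 + 646.6849) = 41.35
M: √((5.87)² + (-52.90)²) = √(34.4569 + 2798.4100) = 53.22
N: √((-26.60)² + (19.07)²) = √(707.5600 + 363.6649) = 32.73
Maximum: F at 64.89.

F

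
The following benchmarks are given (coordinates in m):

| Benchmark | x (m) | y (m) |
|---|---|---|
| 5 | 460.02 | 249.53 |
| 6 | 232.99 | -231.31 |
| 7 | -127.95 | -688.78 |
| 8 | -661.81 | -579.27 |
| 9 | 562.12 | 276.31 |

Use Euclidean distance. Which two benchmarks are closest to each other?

5 and 9

Pairwise distances:
5–6: √((-227.03)² + (-480.84)²) = √(51542.6209 + 231207.1056) = 531.74 m
5–7: √((-587.97)² + (-938.31)²) = √(345708.7209 + 880425.6561) = 1107.31 m
5–8: √((-1121.83)² + (-828.80)²) = √(1258502.5489 + 686909.4400) = 1394.78 m
5–9: √((102.10)² + (26.78)²) = √(10424.4100 + 717.1684) = 105.55 m
6–7: √((-360.94)² + (-457.47)²) = √(130277.6836 + 209278.8009) = 582.71 m
6–8: √((-894.80)² + (-347.96)²) = √(800667.0400 + 121076.1616) = 960.07 m
6–9: √((329.13)² + (507.62)²) = √(108326.5569 + 257678.0644) = 604.98 m
7–8: √((-533.86)² + (109.51)²) = √(285006.4996 + 11992.4401) = 544.98 m
7–9: √((690.07)² + (965.09)²) = √(476196.6049 + 931398.7081) = 1186.42 m
8–9: √((1223.93)² + (855.58)²) = √(1498004.6449 + 732017.1364) = 1493.33 m
Closest pair: 5–9 at 105.55 m.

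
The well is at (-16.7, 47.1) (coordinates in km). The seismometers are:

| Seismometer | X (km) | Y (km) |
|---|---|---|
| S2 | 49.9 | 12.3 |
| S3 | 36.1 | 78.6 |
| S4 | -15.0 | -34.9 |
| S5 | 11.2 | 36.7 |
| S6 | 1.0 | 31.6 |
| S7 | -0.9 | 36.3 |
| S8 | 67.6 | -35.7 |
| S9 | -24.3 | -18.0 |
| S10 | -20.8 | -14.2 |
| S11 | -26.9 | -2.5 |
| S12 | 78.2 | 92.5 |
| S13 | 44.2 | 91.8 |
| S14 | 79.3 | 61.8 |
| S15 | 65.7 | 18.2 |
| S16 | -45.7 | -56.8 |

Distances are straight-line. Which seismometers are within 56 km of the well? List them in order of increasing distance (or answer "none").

S7, S6, S5, S11

Distances from (-16.7, 47.1):
S2: 75.1 km
S3: 61.5 km
S4: 82.0 km
S5: 29.8 km
S6: 23.5 km
S7: 19.1 km
S8: 118.2 km
S9: 65.5 km
S10: 61.4 km
S11: 50.6 km
S12: 105.2 km
S13: 75.5 km
S14: 97.1 km
S15: 87.3 km
S16: 107.9 km
Threshold 56 km: S7 (19.1 km), S6 (23.5 km), S5 (29.8 km), S11 (50.6 km) are within range.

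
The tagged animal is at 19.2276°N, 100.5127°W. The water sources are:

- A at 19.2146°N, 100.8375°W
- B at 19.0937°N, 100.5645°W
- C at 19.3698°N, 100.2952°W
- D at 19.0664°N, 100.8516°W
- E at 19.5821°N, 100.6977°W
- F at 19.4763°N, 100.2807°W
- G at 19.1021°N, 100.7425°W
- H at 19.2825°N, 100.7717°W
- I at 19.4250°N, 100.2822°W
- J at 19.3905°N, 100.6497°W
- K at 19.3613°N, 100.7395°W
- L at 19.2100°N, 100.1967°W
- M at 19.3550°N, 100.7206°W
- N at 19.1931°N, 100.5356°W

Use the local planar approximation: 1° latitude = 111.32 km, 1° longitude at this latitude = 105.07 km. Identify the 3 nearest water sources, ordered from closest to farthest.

Distances from 19.2276°N, 100.5127°W:
A: 34.1574 km
B: 15.8683 km
C: 27.7998 km
D: 39.8743 km
E: 43.9904 km
F: 36.8873 km
G: 27.8956 km
H: 27.8909 km
I: 32.7020 km
J: 23.1527 km
K: 28.0959 km
L: 33.2599 km
M: 26.0441 km
N: 4.5320 km
Sorted: N (4.5320 km) < B (15.8683 km) < J (23.1527 km) < M (26.0441 km) < C (27.7998 km) < …

N, B, J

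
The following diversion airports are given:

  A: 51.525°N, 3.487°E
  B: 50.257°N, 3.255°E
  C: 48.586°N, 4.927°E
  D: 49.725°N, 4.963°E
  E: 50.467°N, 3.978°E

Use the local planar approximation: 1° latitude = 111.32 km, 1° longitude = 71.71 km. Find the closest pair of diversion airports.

B and E

Pairwise distances:
B–E: 56.873 km
D–E: 108.682 km
A–E: 122.927 km
C–D: 126.820 km
B–D: 136.047 km
A–B: 142.131 km
C–E: 220.174 km
B–C: 221.309 km
A–D: 226.613 km
A–C: 343.079 km
Closest pair: B–E at 56.873 km.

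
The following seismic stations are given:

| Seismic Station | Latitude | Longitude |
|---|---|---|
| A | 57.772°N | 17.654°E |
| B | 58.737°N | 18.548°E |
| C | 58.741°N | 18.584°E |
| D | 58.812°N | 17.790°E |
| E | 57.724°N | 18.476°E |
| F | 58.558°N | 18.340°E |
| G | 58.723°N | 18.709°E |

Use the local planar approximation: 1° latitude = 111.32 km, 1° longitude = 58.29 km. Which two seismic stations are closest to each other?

Pairwise distances:
A–B: 119.396 km
A–C: 120.725 km
A–D: 116.044 km
A–E: 48.211 km
A–F: 96.202 km
A–G: 122.430 km
B–C: 2.145 km
B–D: 44.966 km
B–E: 112.845 km
B–F: 23.325 km
B–G: 9.513 km
C–D: 46.952 km
C–E: 113.387 km
C–F: 24.845 km
C–G: 7.557 km
D–E: 127.546 km
D–F: 42.747 km
D–G: 54.477 km
E–F: 93.179 km
E–G: 112.035 km
F–G: 28.285 km
Closest pair: B–C at 2.145 km.

B and C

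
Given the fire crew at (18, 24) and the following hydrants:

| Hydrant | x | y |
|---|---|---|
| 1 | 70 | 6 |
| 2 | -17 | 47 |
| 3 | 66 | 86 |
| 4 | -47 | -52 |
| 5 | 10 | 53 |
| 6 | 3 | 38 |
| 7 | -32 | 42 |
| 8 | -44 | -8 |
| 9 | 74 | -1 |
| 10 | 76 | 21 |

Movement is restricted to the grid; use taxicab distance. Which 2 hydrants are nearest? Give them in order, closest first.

Distances from (18, 24):
1: 70
2: 58
3: 110
4: 141
5: 37
6: 29
7: 68
8: 94
9: 81
10: 61
Sorted: 6 (29) < 5 (37) < 2 (58) < 10 (61) < …

6, 5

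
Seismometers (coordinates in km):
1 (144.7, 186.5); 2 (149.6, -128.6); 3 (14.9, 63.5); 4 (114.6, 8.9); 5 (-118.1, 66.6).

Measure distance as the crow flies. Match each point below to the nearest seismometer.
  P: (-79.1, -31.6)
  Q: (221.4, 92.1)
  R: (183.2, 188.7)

P→5; Q→1; R→1

P at (-79.1, -31.6):
  1: √((223.8)² + (218.1)²) = √(50086.440 + 47567.610) = 312.5 km
  2: √((228.7)² + (-97.0)²) = √(52303.690 + 9409.000) = 248.4 km
  3: √((94.0)² + (95.1)²) = √(8836.000 + 9044.010) = 133.7 km
  4: √((193.7)² + (40.5)²) = √(37519.690 + 1640.250) = 197.9 km
  5: √((-39.0)² + (98.2)²) = √(1521.000 + 9643.240) = 105.7 km
  → nearest: 5 (105.7 km)
Q at (221.4, 92.1):
  1: √((-76.7)² + (94.4)²) = √(5882.890 + 8911.360) = 121.6 km
  2: √((-71.8)² + (-220.7)²) = √(5155.240 + 48708.490) = 232.1 km
  3: √((-206.5)² + (-28.6)²) = √(42642.250 + 817.960) = 208.5 km
  4: √((-106.8)² + (-83.2)²) = √(11406.240 + 6922.240) = 135.4 km
  5: √((-339.5)² + (-25.5)²) = √(115260.250 + 650.250) = 340.5 km
  → nearest: 1 (121.6 km)
R at (183.2, 188.7):
  1: √((-38.5)² + (-2.2)²) = √(1482.250 + 4.840) = 38.6 km
  2: √((-33.6)² + (-317.3)²) = √(1128.960 + 100679.290) = 319.1 km
  3: √((-168.3)² + (-125.2)²) = √(28324.890 + 15675.040) = 209.8 km
  4: √((-68.6)² + (-179.8)²) = √(4705.960 + 32328.040) = 192.4 km
  5: √((-301.3)² + (-122.1)²) = √(90781.690 + 14908.410) = 325.1 km
  → nearest: 1 (38.6 km)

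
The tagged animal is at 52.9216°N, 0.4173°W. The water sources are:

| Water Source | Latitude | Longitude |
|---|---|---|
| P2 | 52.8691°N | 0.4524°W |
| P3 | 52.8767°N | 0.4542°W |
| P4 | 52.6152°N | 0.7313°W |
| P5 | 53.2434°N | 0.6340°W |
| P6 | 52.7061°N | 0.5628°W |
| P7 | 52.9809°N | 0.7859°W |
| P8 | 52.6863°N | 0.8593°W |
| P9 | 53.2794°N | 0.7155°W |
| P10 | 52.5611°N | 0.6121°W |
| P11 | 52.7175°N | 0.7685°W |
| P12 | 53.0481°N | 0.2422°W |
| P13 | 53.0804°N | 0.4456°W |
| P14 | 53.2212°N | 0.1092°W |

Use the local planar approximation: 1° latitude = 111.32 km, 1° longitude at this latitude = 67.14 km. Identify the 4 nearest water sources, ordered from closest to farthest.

P3, P2, P13, P12

Distances from 52.9216°N, 0.4173°W:
P2: √((-0.0525·111.32)² + (-0.0351·67.14)²) = √(34.155842 + 5.553630) = 6.3015 km
P3: √((-0.0449·111.32)² + (-0.0369·67.14)²) = √(24.982683 + 6.137838) = 5.5786 km
P4: √((-0.3064·111.32)² + (-0.3140·67.14)²) = √(1163.386225 + 444.449037) = 40.0978 km
P5: √((0.3218·111.32)² + (-0.2167·67.14)²) = √(1283.271280 + 211.680326) = 38.6646 km
P6: √((-0.2155·111.32)² + (-0.1455·67.14)²) = √(575.494191 + 95.430821) = 25.9022 km
P7: √((0.0593·111.32)² + (-0.3686·67.14)²) = √(43.576845 + 612.453803) = 25.6131 km
P8: √((-0.2353·111.32)² + (-0.4420·67.14)²) = √(686.104471 + 880.657854) = 39.5823 km
P9: √((0.3578·111.32)² + (-0.2982·67.14)²) = √(1586.452479 + 400.846367) = 44.5791 km
P10: √((-0.3605·111.32)² + (-0.1948·67.14)²) = √(1610.485924 + 171.056893) = 42.2083 km
P11: √((-0.2041·111.32)² + (-0.3512·67.14)²) = √(516.217121 + 555.996027) = 32.7447 km
P12: √((0.1265·111.32)² + (0.1751·67.14)²) = √(198.302161 + 138.208568) = 18.3442 km
P13: √((0.1588·111.32)² + (-0.0283·67.14)²) = √(312.498107 + 3.610236) = 17.7794 km
P14: √((0.2996·111.32)² + (0.3081·67.14)²) = √(1112.320685 + 427.903728) = 39.2457 km
Sorted: P3 (5.5786 km) < P2 (6.3015 km) < P13 (17.7794 km) < P12 (18.3442 km) < P7 (25.6131 km) < P6 (25.9022 km) < …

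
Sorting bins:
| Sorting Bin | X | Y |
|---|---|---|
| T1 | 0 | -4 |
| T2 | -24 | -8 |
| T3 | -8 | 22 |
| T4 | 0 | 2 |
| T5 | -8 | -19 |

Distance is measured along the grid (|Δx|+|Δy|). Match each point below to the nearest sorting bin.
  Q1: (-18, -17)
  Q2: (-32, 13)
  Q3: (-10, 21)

Q1→T5; Q2→T2; Q3→T3

Q1 at (-18, -17):
  T1: 31
  T2: 15
  T3: 49
  T4: 37
  T5: 12
  → nearest: T5 (12)
Q2 at (-32, 13):
  T1: 49
  T2: 29
  T3: 33
  T4: 43
  T5: 56
  → nearest: T2 (29)
Q3 at (-10, 21):
  T1: 35
  T2: 43
  T3: 3
  T4: 29
  T5: 42
  → nearest: T3 (3)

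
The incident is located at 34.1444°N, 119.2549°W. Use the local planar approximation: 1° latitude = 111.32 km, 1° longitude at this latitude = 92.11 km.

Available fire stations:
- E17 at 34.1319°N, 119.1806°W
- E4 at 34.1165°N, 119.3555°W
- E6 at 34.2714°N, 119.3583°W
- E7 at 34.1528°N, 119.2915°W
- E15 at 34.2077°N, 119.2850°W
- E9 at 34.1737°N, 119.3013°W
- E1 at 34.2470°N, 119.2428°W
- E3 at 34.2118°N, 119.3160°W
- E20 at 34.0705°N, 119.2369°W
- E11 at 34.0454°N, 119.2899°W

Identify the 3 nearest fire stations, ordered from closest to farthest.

E7, E9, E17

Distances from 34.1444°N, 119.2549°W:
E17: √((-0.0125·111.32)² + (0.0743·92.11)²) = √(1.936272 + 46.837229) = 6.9838 km
E4: √((-0.0279·111.32)² + (-0.1006·92.11)²) = √(9.646168 + 85.863686) = 9.7729 km
E6: √((0.1270·111.32)² + (-0.1034·92.11)²) = √(199.872865 + 90.709890) = 17.0465 km
E7: √((0.0084·111.32)² + (-0.0366·92.11)²) = √(0.874390 + 11.365165) = 3.4985 km
E15: √((0.0633·111.32)² + (-0.0301·92.11)²) = √(49.653951 + 7.686817) = 7.5724 km
E9: √((0.0293·111.32)² + (-0.0464·92.11)²) = √(10.638530 + 18.266255) = 5.3763 km
E1: √((0.1026·111.32)² + (0.0121·92.11)²) = √(130.449109 + 1.242179) = 11.4757 km
E3: √((0.0674·111.32)² + (-0.0611·92.11)²) = √(56.294529 + 31.673495) = 9.3791 km
E20: √((-0.0739·111.32)² + (0.0180·92.11)²) = √(67.676092 + 2.748898) = 8.3920 km
E11: √((-0.0990·111.32)² + (-0.0350·92.11)²) = √(121.455388 + 10.393209) = 11.4825 km
Sorted: E7 (3.4985 km) < E9 (5.3763 km) < E17 (6.9838 km) < E15 (7.5724 km) < E20 (8.3920 km) < …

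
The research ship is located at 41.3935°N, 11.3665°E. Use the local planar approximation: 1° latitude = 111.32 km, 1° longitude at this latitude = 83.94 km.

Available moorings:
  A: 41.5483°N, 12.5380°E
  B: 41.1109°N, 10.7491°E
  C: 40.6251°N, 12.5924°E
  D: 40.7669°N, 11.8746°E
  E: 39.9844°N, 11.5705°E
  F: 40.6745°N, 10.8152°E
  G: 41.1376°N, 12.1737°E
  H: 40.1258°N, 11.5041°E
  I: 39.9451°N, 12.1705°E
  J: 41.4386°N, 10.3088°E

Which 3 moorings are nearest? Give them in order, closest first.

B, G, D

Distances from 41.3935°N, 11.3665°E:
A: 99.8342 km
B: 60.6255 km
C: 133.8119 km
D: 81.7589 km
E: 157.7929 km
F: 92.4540 km
G: 73.5012 km
H: 141.5922 km
I: 174.7902 km
J: 88.9252 km
Sorted: B (60.6255 km) < G (73.5012 km) < D (81.7589 km) < J (88.9252 km) < F (92.4540 km) < …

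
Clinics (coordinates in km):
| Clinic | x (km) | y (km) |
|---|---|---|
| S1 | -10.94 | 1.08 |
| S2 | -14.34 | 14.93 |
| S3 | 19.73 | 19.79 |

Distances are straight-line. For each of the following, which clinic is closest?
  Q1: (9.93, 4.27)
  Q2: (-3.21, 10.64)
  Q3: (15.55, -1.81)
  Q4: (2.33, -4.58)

Q1 at (9.93, 4.27):
  S1: √((-20.87)² + (-3.19)²) = √(435.5569 + 10.1761) = 21.11 km
  S2: √((-24.27)² + (10.66)²) = √(589.0329 + 113.6356) = 26.51 km
  S3: √((9.80)² + (15.52)²) = √(96.0400 + 240.8704) = 18.36 km
  → nearest: S3 (18.36 km)
Q2 at (-3.21, 10.64):
  S1: √((-7.73)² + (-9.56)²) = √(59.7529 + 91.3936) = 12.29 km
  S2: √((-11.13)² + (4.29)²) = √(123.8769 + 18.4041) = 11.93 km
  S3: √((22.94)² + (9.15)²) = √(526.2436 + 83.7225) = 24.70 km
  → nearest: S2 (11.93 km)
Q3 at (15.55, -1.81):
  S1: √((-26.49)² + (2.89)²) = √(701.7201 + 8.3521) = 26.65 km
  S2: √((-29.89)² + (16.74)²) = √(893.4121 + 280.2276) = 34.26 km
  S3: √((4.18)² + (21.60)²) = √(17.4724 + 466.5600) = 22.00 km
  → nearest: S3 (22.00 km)
Q4 at (2.33, -4.58):
  S1: √((-13.27)² + (5.66)²) = √(176.0929 + 32.0356) = 14.43 km
  S2: √((-16.67)² + (19.51)²) = √(277.8889 + 380.6401) = 25.66 km
  S3: √((17.40)² + (24.37)²) = √(302.7600 + 593.8969) = 29.94 km
  → nearest: S1 (14.43 km)

Q1→S3; Q2→S2; Q3→S3; Q4→S1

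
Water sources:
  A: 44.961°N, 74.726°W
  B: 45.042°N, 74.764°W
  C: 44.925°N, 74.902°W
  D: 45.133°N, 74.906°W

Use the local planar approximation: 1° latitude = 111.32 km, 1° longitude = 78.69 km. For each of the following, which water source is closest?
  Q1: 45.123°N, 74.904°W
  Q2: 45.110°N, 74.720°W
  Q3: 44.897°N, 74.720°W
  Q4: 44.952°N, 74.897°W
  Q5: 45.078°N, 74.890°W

Q1 at 45.123°N, 74.904°W:
  A: √((-0.162·111.32)² + (0.178·78.69)²) = √(325.21939 + 196.19101) = 22.834 km
  B: √((-0.081·111.32)² + (0.140·78.69)²) = √(81.30485 + 121.36548) = 14.236 km
  C: √((-0.198·111.32)² + (0.002·78.69)²) = √(485.82155 + 0.02477) = 22.042 km
  D: √((0.010·111.32)² + (-0.002·78.69)²) = √(1.23921 + 0.02477) = 1.124 km
  → nearest: D (1.124 km)
Q2 at 45.110°N, 74.720°W:
  A: √((-0.149·111.32)² + (-0.006·78.69)²) = √(275.11795 + 0.22292) = 16.593 km
  B: √((-0.068·111.32)² + (-0.044·78.69)²) = √(57.30127 + 11.98794) = 8.324 km
  C: √((-0.185·111.32)² + (-0.182·78.69)²) = √(424.12107 + 205.10765) = 25.084 km
  D: √((0.023·111.32)² + (-0.186·78.69)²) = √(6.55544 + 214.22245) = 14.859 km
  → nearest: B (8.324 km)
Q3 at 44.897°N, 74.720°W:
  A: √((0.064·111.32)² + (-0.006·78.69)²) = √(50.75822 + 0.22292) = 7.140 km
  B: √((0.145·111.32)² + (-0.044·78.69)²) = √(260.54479 + 11.98794) = 16.509 km
  C: √((0.028·111.32)² + (-0.182·78.69)²) = √(9.71544 + 205.10765) = 14.657 km
  D: √((0.236·111.32)² + (-0.186·78.69)²) = √(690.19276 + 214.22245) = 30.073 km
  → nearest: A (7.140 km)
Q4 at 44.952°N, 74.897°W:
  A: √((0.009·111.32)² + (0.171·78.69)²) = √(1.00376 + 181.06367) = 13.493 km
  B: √((0.090·111.32)² + (0.133·78.69)²) = √(100.37635 + 109.53234) = 14.488 km
  C: √((-0.027·111.32)² + (-0.005·78.69)²) = √(9.03387 + 0.15480) = 3.031 km
  D: √((0.181·111.32)² + (-0.009·78.69)²) = √(405.97898 + 0.50156) = 20.161 km
  → nearest: C (3.031 km)
Q5 at 45.078°N, 74.890°W:
  A: √((-0.117·111.32)² + (0.164·78.69)²) = √(169.63604 + 166.54315) = 18.335 km
  B: √((-0.036·111.32)² + (0.126·78.69)²) = √(16.06022 + 98.30604) = 10.694 km
  C: √((-0.153·111.32)² + (-0.012·78.69)²) = √(290.08766 + 0.89166) = 17.058 km
  D: √((0.055·111.32)² + (-0.016·78.69)²) = √(37.48623 + 1.58518) = 6.251 km
  → nearest: D (6.251 km)

Q1→D; Q2→B; Q3→A; Q4→C; Q5→D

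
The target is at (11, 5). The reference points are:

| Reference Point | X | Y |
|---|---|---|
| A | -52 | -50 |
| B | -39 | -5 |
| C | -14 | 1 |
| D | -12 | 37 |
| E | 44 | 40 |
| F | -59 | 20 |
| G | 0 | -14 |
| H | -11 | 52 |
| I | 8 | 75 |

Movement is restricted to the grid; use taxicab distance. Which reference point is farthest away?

Distances from (11, 5):
A: 118
B: 60
C: 29
D: 55
E: 68
F: 85
G: 30
H: 69
I: 73
Maximum: A at 118.

A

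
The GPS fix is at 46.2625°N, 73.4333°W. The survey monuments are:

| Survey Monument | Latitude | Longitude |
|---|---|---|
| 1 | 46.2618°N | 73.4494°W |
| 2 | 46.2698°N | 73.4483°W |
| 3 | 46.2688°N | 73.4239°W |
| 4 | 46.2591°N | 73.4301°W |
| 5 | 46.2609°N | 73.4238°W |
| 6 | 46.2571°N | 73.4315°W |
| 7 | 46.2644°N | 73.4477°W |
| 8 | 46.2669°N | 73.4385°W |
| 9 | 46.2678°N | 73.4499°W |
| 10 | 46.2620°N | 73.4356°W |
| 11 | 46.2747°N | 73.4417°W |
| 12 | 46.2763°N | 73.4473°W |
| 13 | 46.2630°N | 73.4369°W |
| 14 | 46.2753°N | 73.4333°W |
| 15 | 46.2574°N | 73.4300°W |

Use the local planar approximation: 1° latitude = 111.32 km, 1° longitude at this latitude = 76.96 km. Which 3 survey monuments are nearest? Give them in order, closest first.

Distances from 46.2625°N, 73.4333°W:
1: √((-0.0007·111.32)² + (-0.0161·76.96)²) = √(0.006072 + 1.535260) = 1.2415 km
2: √((0.0073·111.32)² + (-0.0150·76.96)²) = √(0.660377 + 1.332639) = 1.4117 km
3: √((0.0063·111.32)² + (0.0094·76.96)²) = √(0.491844 + 0.523342) = 1.0076 km
4: √((-0.0034·111.32)² + (0.0032·76.96)²) = √(0.143253 + 0.060650) = 0.4516 km
5: √((-0.0016·111.32)² + (0.0095·76.96)²) = √(0.031724 + 0.534536) = 0.7525 km
6: √((-0.0054·111.32)² + (0.0018·76.96)²) = √(0.361355 + 0.019190) = 0.6169 km
7: √((0.0019·111.32)² + (-0.0144·76.96)²) = √(0.044736 + 1.228160) = 1.1282 km
8: √((0.0044·111.32)² + (-0.0052·76.96)²) = √(0.239912 + 0.160154) = 0.6325 km
9: √((0.0053·111.32)² + (-0.0166·76.96)²) = √(0.348095 + 1.632098) = 1.4072 km
10: √((-0.0005·111.32)² + (-0.0023·76.96)²) = √(0.003098 + 0.031332) = 0.1856 km
11: √((0.0122·111.32)² + (-0.0084·76.96)²) = √(1.844446 + 0.417916) = 1.5041 km
12: √((0.0138·111.32)² + (-0.0140·76.96)²) = √(2.359960 + 1.160877) = 1.8764 km
13: √((0.0005·111.32)² + (-0.0036·76.96)²) = √(0.003098 + 0.076760) = 0.2826 km
14: √((0.0128·111.32)² + (0.0000·76.96)²) = √(2.030329 + 0.000000) = 1.4249 km
15: √((-0.0051·111.32)² + (0.0033·76.96)²) = √(0.322320 + 0.064500) = 0.6219 km
Sorted: 10 (0.1856 km) < 13 (0.2826 km) < 4 (0.4516 km) < 6 (0.6169 km) < 15 (0.6219 km) < …

10, 13, 4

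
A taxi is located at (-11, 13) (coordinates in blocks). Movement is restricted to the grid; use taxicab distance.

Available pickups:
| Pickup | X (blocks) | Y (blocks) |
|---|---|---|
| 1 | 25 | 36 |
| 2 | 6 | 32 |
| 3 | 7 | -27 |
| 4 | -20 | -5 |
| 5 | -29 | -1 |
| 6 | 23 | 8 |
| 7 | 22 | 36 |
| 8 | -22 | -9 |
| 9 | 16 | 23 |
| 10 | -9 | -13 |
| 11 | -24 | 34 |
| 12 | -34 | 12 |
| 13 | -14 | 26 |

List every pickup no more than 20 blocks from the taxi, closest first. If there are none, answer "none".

13

Distances from (-11, 13):
1: 59 blocks
2: 36 blocks
3: 58 blocks
4: 27 blocks
5: 32 blocks
6: 39 blocks
7: 56 blocks
8: 33 blocks
9: 37 blocks
10: 28 blocks
11: 34 blocks
12: 24 blocks
13: 16 blocks
Threshold 20 blocks: 13 (16 blocks) is within range.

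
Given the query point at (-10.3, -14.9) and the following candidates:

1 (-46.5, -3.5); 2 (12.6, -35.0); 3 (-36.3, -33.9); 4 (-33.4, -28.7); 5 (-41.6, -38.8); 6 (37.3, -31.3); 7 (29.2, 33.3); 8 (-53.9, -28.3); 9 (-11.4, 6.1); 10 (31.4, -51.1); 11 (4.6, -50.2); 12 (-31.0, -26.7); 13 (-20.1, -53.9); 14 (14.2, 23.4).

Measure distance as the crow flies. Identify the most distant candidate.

7

Distances from (-10.3, -14.9):
1: 38.0
2: 30.5
3: 32.2
4: 26.9
5: 39.4
6: 50.3
7: 62.3
8: 45.6
9: 21.0
10: 55.2
11: 38.3
12: 23.8
13: 40.2
14: 45.5
Maximum: 7 at 62.3.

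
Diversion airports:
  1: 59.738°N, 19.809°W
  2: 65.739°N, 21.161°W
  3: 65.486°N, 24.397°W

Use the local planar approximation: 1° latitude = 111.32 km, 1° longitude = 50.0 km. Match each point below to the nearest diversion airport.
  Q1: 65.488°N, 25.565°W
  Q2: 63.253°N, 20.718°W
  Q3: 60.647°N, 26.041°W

Q1 at 65.488°N, 25.565°W:
  1: 701.815 km
  2: 221.966 km
  3: 58.400 km
  → nearest: 3 (58.400 km)
Q2 at 63.253°N, 20.718°W:
  1: 393.921 km
  2: 277.627 km
  3: 309.238 km
  → nearest: 2 (277.627 km)
Q3 at 60.647°N, 26.041°W:
  1: 327.619 km
  2: 617.127 km
  3: 544.913 km
  → nearest: 1 (327.619 km)

Q1→3; Q2→2; Q3→1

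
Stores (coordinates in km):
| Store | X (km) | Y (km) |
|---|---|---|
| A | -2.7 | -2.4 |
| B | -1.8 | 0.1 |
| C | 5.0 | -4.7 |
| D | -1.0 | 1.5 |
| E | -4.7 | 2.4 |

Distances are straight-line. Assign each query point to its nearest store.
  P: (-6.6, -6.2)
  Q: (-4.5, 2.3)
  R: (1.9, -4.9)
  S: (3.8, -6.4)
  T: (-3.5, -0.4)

P at (-6.6, -6.2):
  A: 5.45 km
  B: 7.92 km
  C: 11.70 km
  D: 9.52 km
  E: 8.81 km
  → nearest: A (5.45 km)
Q at (-4.5, 2.3):
  A: 5.03 km
  B: 3.48 km
  C: 11.80 km
  D: 3.59 km
  E: 0.22 km
  → nearest: E (0.22 km)
R at (1.9, -4.9):
  A: 5.24 km
  B: 6.22 km
  C: 3.11 km
  D: 7.03 km
  E: 9.84 km
  → nearest: C (3.11 km)
S at (3.8, -6.4):
  A: 7.63 km
  B: 8.58 km
  C: 2.08 km
  D: 9.24 km
  E: 12.23 km
  → nearest: C (2.08 km)
T at (-3.5, -0.4):
  A: 2.15 km
  B: 1.77 km
  C: 9.53 km
  D: 3.14 km
  E: 3.05 km
  → nearest: B (1.77 km)

P→A; Q→E; R→C; S→C; T→B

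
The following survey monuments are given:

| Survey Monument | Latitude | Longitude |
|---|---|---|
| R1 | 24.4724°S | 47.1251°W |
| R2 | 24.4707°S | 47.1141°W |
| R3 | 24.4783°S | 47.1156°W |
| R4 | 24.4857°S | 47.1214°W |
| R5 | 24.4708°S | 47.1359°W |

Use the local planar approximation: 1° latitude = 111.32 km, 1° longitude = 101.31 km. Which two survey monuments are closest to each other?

R2 and R3

Pairwise distances:
R1–R2: √((0.0017·111.32)² + (0.0110·101.31)²) = √(0.035813 + 1.241910) = 1.1304 km
R1–R3: √((-0.0059·111.32)² + (0.0095·101.31)²) = √(0.431370 + 0.926300) = 1.1652 km
R1–R4: √((-0.0133·111.32)² + (0.0037·101.31)²) = √(2.192046 + 0.140510) = 1.5273 km
R1–R5: √((0.0016·111.32)² + (-0.0108·101.31)²) = √(0.031724 + 1.197160) = 1.1086 km
R2–R3: √((-0.0076·111.32)² + (-0.0015·101.31)²) = √(0.715770 + 0.023093) = 0.8596 km
R2–R4: √((-0.0150·111.32)² + (-0.0073·101.31)²) = √(2.788232 + 0.546953) = 1.8262 km
R2–R5: √((-0.0001·111.32)² + (-0.0218·101.31)²) = √(0.000124 + 4.877728) = 2.2086 km
R3–R4: √((-0.0074·111.32)² + (-0.0058·101.31)²) = √(0.678594 + 0.345271) = 1.0119 km
R3–R5: √((0.0075·111.32)² + (-0.0203·101.31)²) = √(0.697058 + 4.229575) = 2.2196 km
R4–R5: √((0.0149·111.32)² + (-0.0145·101.31)²) = √(2.751180 + 2.157946) = 2.2157 km
Closest pair: R2–R3 at 0.8596 km.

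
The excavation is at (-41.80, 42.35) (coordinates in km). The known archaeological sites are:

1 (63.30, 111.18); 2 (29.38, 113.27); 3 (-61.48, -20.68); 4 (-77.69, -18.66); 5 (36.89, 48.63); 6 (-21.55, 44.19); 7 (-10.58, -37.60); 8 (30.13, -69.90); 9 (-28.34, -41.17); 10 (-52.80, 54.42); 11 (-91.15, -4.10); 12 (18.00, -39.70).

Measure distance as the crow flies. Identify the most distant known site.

8

Distances from (-41.80, 42.35):
1: 125.63 km
2: 100.48 km
3: 66.03 km
4: 70.78 km
5: 78.94 km
6: 20.33 km
7: 85.83 km
8: 133.32 km
9: 84.60 km
10: 16.33 km
11: 67.77 km
12: 101.53 km
Maximum: 8 at 133.32 km.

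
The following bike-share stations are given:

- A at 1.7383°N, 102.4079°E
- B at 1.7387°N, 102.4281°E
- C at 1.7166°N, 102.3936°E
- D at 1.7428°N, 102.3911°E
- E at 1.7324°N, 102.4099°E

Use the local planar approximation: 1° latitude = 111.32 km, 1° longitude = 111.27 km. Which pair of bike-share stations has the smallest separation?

Pairwise distances:
A–E: 0.6935 km
A–D: 1.9353 km
B–E: 2.1431 km
A–B: 2.2481 km
D–E: 2.3909 km
C–E: 2.5265 km
A–C: 2.8926 km
C–D: 2.9298 km
B–D: 4.1422 km
B–C: 4.5595 km
Closest pair: A–E at 0.6935 km.

A and E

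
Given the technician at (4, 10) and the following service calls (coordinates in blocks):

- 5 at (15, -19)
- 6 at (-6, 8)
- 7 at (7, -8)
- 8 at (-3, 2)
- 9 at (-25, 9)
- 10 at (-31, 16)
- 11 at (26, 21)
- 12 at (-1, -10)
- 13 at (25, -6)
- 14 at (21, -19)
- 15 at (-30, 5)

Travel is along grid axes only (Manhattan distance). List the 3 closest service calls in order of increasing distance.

6, 8, 7

Distances from (4, 10):
5: |11| + |-29| = 11 + 29 = 40 blocks
6: |-10| + |-2| = 10 + 2 = 12 blocks
7: |3| + |-18| = 3 + 18 = 21 blocks
8: |-7| + |-8| = 7 + 8 = 15 blocks
9: |-29| + |-1| = 29 + 1 = 30 blocks
10: |-35| + |6| = 35 + 6 = 41 blocks
11: |22| + |11| = 22 + 11 = 33 blocks
12: |-5| + |-20| = 5 + 20 = 25 blocks
13: |21| + |-16| = 21 + 16 = 37 blocks
14: |17| + |-29| = 17 + 29 = 46 blocks
15: |-34| + |-5| = 34 + 5 = 39 blocks
Sorted: 6 (12 blocks) < 8 (15 blocks) < 7 (21 blocks) < 12 (25 blocks) < 9 (30 blocks) < …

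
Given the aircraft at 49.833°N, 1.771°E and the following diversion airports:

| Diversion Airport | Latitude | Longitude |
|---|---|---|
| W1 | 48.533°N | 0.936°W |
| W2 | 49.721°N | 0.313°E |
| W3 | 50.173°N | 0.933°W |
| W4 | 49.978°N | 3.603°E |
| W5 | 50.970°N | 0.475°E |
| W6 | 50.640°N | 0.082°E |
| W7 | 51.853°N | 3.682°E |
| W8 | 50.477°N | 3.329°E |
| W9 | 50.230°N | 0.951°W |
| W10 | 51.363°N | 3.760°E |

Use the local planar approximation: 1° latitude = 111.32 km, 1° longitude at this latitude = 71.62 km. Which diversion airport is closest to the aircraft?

Distances from 49.833°N, 1.771°E:
W1: 241.931 km
W2: 105.164 km
W3: 197.324 km
W4: 132.197 km
W5: 156.957 km
W6: 150.676 km
W7: 263.244 km
W8: 132.629 km
W9: 199.896 km
W10: 222.039 km
Minimum: W2 at 105.164 km.

W2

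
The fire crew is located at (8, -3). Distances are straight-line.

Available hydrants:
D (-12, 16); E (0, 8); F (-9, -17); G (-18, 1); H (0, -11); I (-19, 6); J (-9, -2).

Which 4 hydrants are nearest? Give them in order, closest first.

H, E, J, F

Distances from (8, -3):
D: √((-20)² + (19)²) = √(400.000 + 361.000) = 27.6
E: √((-8)² + (11)²) = √(64.000 + 121.000) = 13.6
F: √((-17)² + (-14)²) = √(289.000 + 196.000) = 22.0
G: √((-26)² + (4)²) = √(676.000 + 16.000) = 26.3
H: √((-8)² + (-8)²) = √(64.000 + 64.000) = 11.3
I: √((-27)² + (9)²) = √(729.000 + 81.000) = 28.5
J: √((-17)² + (1)²) = √(289.000 + 1.000) = 17.0
Sorted: H (11.3) < E (13.6) < J (17.0) < F (22.0) < G (26.3) < D (27.6) < …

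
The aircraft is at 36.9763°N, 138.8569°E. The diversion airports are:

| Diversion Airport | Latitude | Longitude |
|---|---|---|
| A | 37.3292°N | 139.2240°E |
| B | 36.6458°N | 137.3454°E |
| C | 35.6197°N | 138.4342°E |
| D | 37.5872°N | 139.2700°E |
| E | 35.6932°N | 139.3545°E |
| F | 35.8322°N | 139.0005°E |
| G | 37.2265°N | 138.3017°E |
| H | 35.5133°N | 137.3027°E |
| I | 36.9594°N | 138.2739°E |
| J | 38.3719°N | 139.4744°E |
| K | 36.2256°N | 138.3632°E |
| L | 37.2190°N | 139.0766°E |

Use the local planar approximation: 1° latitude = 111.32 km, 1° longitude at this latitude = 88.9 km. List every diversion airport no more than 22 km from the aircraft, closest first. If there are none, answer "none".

none

Distances from 36.9763°N, 138.8569°E:
A: √((0.3529·111.32)² + (0.3671·88.9)²) = √(1543.297711 + 1065.055626) = 51.0720 km
B: √((-0.3305·111.32)² + (-1.5115·88.9)²) = √(1353.596812 + 18055.928445) = 139.3181 km
C: √((-1.3566·111.32)² + (-0.4227·88.9)²) = √(22806.047303 + 1412.108339) = 155.6218 km
D: √((0.6109·111.32)² + (0.4131·88.9)²) = √(4624.732797 + 1348.695511) = 77.2880 km
E: √((-1.2831·111.32)² + (0.4976·88.9)²) = √(20401.749239 + 1956.880318) = 149.5280 km
F: √((-1.1441·111.32)² + (0.1436·88.9)²) = √(16220.878322 + 162.971777) = 127.9994 km
G: √((0.2502·111.32)² + (-0.5552·88.9)²) = √(775.748610 + 2436.141089) = 56.6735 km
H: √((-1.4630·111.32)² + (-1.5542·88.9)²) = √(26523.757437 + 19090.501232) = 213.5749 km
I: √((-0.0169·111.32)² + (-0.5830·88.9)²) = √(3.539320 + 2686.214144) = 51.8628 km
J: √((1.3956·111.32)² + (0.6175·88.9)²) = √(24136.167822 + 3013.543368) = 164.7717 km
K: √((-0.7507·111.32)² + (-0.4937·88.9)²) = √(6983.597922 + 1926.325955) = 94.3924 km
L: √((0.2427·111.32)² + (0.2197·88.9)²) = √(729.937958 + 381.472852) = 33.3378 km
Threshold 22 km: none within range.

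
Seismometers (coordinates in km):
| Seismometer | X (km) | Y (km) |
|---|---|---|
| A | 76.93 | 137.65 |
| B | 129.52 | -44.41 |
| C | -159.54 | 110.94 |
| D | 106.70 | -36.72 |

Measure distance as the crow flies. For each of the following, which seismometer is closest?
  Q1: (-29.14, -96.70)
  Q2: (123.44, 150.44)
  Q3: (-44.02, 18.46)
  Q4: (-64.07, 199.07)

Q1→D; Q2→A; Q3→C; Q4→C

Q1 at (-29.14, -96.70):
  A: √((106.07)² + (234.35)²) = √(11250.8449 + 54919.9225) = 257.24 km
  B: √((158.66)² + (52.29)²) = √(25172.9956 + 2734.2441) = 167.05 km
  C: √((-130.40)² + (207.64)²) = √(17004.1600 + 43114.3696) = 245.19 km
  D: √((135.84)² + (59.98)²) = √(18452.5056 + 3597.6004) = 148.49 km
  → nearest: D (148.49 km)
Q2 at (123.44, 150.44):
  A: √((-46.51)² + (-12.79)²) = √(2163.1801 + 163.5841) = 48.24 km
  B: √((6.08)² + (-194.85)²) = √(36.9664 + 37966.5225) = 194.94 km
  C: √((-282.98)² + (-39.50)²) = √(80077.6804 + 1560.2500) = 285.72 km
  D: √((-16.74)² + (-187.16)²) = √(280.2276 + 35028.8656) = 187.91 km
  → nearest: A (48.24 km)
Q3 at (-44.02, 18.46):
  A: √((120.95)² + (119.19)²) = √(14628.9025 + 14206.2561) = 169.81 km
  B: √((173.54)² + (-62.87)²) = √(30116.1316 + 3952.6369) = 184.58 km
  C: √((-115.52)² + (92.48)²) = √(13344.8704 + 8552.5504) = 147.98 km
  D: √((150.72)² + (-55.18)²) = √(22716.5184 + 3044.8324) = 160.50 km
  → nearest: C (147.98 km)
Q4 at (-64.07, 199.07):
  A: √((141.00)² + (-61.42)²) = √(19881.0000 + 3772.4164) = 153.80 km
  B: √((193.59)² + (-243.48)²) = √(37477.0881 + 59282.5104) = 311.06 km
  C: √((-95.47)² + (-88.13)²) = √(9114.5209 + 7766.8969) = 129.93 km
  D: √((170.77)² + (-235.79)²) = √(29162.3929 + 55596.9241) = 291.13 km
  → nearest: C (129.93 km)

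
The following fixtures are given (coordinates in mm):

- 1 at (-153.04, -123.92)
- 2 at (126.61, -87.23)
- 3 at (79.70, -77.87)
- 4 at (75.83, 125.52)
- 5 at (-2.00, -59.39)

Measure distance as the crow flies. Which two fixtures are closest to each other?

2 and 3

Pairwise distances:
2–3: 47.83 mm
3–5: 83.76 mm
2–5: 131.59 mm
1–5: 164.25 mm
4–5: 200.62 mm
3–4: 203.43 mm
2–4: 218.73 mm
1–3: 237.25 mm
1–2: 282.05 mm
1–4: 338.53 mm
Closest pair: 2–3 at 47.83 mm.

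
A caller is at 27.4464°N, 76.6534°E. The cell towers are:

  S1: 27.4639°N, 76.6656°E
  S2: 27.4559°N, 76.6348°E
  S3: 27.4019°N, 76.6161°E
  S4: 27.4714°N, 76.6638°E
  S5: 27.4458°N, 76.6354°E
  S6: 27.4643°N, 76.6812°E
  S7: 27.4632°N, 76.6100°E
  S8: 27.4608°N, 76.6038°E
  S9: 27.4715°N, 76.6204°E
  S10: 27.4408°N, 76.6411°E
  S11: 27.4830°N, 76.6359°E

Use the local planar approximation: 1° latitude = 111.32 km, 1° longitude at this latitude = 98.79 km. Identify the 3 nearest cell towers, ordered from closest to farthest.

Distances from 27.4464°N, 76.6534°E:
S1: √((0.0175·111.32)² + (0.0122·98.79)²) = √(3.795094 + 1.452599) = 2.2908 km
S2: √((0.0095·111.32)² + (-0.0186·98.79)²) = √(1.118391 + 3.376384) = 2.1201 km
S3: √((-0.0445·111.32)² + (-0.0373·98.79)²) = √(24.539540 + 13.578245) = 6.1740 km
S4: √((0.0250·111.32)² + (0.0104·98.79)²) = √(7.745089 + 1.055584) = 2.9666 km
S5: √((-0.0006·111.32)² + (-0.0180·98.79)²) = √(0.004461 + 3.162066) = 1.7795 km
S6: √((0.0179·111.32)² + (0.0278·98.79)²) = √(3.970566 + 7.542504) = 3.3931 km
S7: √((0.0168·111.32)² + (-0.0434·98.79)²) = √(3.497558 + 18.382536) = 4.6776 km
S8: √((0.0144·111.32)² + (-0.0496·98.79)²) = √(2.569635 + 24.009843) = 5.1555 km
S9: √((0.0251·111.32)² + (-0.0330·98.79)²) = √(7.807174 + 10.628056) = 4.2936 km
S10: √((-0.0056·111.32)² + (-0.0123·98.79)²) = √(0.388618 + 1.476509) = 1.3657 km
S11: √((0.0366·111.32)² + (-0.0175·98.79)²) = √(16.600018 + 2.988836) = 4.4259 km
Sorted: S10 (1.3657 km) < S5 (1.7795 km) < S2 (2.1201 km) < S1 (2.2908 km) < S4 (2.9666 km) < …

S10, S5, S2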